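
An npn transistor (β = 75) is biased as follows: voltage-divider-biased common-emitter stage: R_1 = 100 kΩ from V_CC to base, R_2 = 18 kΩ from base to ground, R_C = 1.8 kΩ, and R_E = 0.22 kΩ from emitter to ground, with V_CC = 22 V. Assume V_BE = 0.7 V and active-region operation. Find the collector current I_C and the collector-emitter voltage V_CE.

Thevenize the base divider: V_Th = V_CC·R_2/(R_1+R_2) = 22×18/118 = 3.36 V, R_Th = R_1‖R_2 = 15.3 kΩ.
Base-emitter loop: V_Th = I_B·R_Th + V_BE + (β+1)I_B·R_E, so I_B = (3.36 − 0.7) / (15.3 + 76×0.22) = 0.0831 mA.
I_C = β·I_B = 75×0.0831 = 6.23 mA, and I_E = (β+1)I_B = 6.31 mA.
V_CE = V_CC − I_C·R_C − I_E·R_E = 22 − 6.23×1.8 − 6.31×0.22 = 9.4 V.
V_CE = 9.4 V > 0.2 V confirms active-region operation.

I_C ≈ 6.2 mA, V_CE ≈ 9.4 V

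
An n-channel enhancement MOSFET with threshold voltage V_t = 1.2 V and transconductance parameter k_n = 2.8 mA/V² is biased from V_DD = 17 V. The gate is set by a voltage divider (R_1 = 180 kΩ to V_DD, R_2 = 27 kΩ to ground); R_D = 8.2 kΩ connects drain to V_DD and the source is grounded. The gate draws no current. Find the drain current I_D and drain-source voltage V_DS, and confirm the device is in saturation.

V_G = V_DD·R_2/(R_1+R_2) = 17×27/207 = 2.22 V. With the source grounded, V_GS = V_G = 2.22 V.
Assume saturation: I_D = (k_n/2)(V_GS − V_t)² = (2.8/2)×(2.22 − 1.2)² = 1.4×1.02² = 1.45 mA.
V_DS = V_DD − I_D·R_D = 17 − 1.45×8.2 = 5.12 V.
Saturation requires V_DS ≥ V_GS − V_t = 1.02 V; 5.12 ≥ 1.02 ✓.

I_D ≈ 1.4 mA, V_DS ≈ 5.1 V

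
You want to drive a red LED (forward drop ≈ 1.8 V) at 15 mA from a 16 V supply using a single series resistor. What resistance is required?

R ≈ 0.95 kΩ

The resistor drops V_S − V_D = 16 − 1.8 = 14.2 V at 15 mA.
R = 14.2 V / 15 mA = 0.947 kΩ.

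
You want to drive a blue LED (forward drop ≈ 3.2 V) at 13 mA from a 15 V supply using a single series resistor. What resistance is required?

The resistor drops V_S − V_D = 15 − 3.2 = 11.8 V at 13 mA.
R = 11.8 V / 13 mA = 0.908 kΩ.

R ≈ 0.91 kΩ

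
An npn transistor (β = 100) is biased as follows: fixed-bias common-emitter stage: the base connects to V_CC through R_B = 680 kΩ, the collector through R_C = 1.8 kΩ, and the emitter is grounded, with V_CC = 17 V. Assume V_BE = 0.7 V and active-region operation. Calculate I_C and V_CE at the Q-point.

Base loop: V_CC = I_B·R_B + V_BE, so I_B = (17 − 0.7)/680 kΩ = 0.024 mA.
In the active region I_C = β·I_B = 100 × 0.024 = 2.4 mA.
Collector loop: V_CE = V_CC − I_C·R_C = 17 − 2.4×1.8 = 12.7 V.
Since V_CE = 12.7 V > V_CE(sat) ≈ 0.2 V, the transistor is in the active region as assumed.

I_C ≈ 2.4 mA, V_CE ≈ 13 V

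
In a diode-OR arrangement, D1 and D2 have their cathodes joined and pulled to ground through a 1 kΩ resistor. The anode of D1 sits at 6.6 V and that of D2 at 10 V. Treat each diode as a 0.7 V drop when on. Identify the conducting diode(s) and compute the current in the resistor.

Only D2 conducts; I_R ≈ 9.3 mA

Assume both conduct. Then node N would need to be at both 6.6−0.7 = 5.9 V and 10−0.7 = 9.3 V, which is impossible.
Assume only D2 conducts: V_N = 10 − 0.7 = 9.3 V, so I_R = 9.3/1 = 9.3 mA.
Check D1: its anode-to-cathode voltage is 6.6 − 9.3 = -2.7 V < 0.7 V, so it is off. The assumption is consistent.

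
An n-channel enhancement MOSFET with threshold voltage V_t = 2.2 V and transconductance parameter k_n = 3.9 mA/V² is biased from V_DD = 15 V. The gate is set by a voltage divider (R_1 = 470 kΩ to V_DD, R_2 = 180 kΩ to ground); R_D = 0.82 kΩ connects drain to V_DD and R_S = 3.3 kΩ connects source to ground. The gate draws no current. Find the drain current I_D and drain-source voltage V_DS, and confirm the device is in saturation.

I_D ≈ 0.45 mA, V_DS ≈ 13 V

V_G = V_DD·R_2/(R_1+R_2) = 15×180/650 = 4.15 V.
Assume saturation: I_D = (k_n/2)(V_GS − V_t)² with V_GS = V_G − I_D·R_S = 4.15 − 3.3·I_D.
Substituting gives 21.2·I_D² − 26.1·I_D + 7.44 = 0, with roots I_D = 0.447 or 0.784 mA.
The root I_D = 0.784 mA gives V_GS = 1.57 V ≤ V_t, so take I_D = 0.447 mA.
Then V_GS = 2.68 V and V_DS = V_DD − I_D(R_D+R_S) = 15 − 0.447×4.12 = 13.2 V.
Saturation requires V_DS ≥ V_GS − V_t = 0.479 V; 13.2 ≥ 0.479 ✓.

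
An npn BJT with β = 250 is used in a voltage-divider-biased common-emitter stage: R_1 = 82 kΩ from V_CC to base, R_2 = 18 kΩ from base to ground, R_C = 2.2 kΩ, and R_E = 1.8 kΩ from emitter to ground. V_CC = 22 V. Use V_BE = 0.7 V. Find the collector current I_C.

I_C ≈ 1.7 mA

Thevenize the base divider: V_Th = V_CC·R_2/(R_1+R_2) = 22×18/100 = 3.96 V, R_Th = R_1‖R_2 = 14.8 kΩ.
Base-emitter loop: V_Th = I_B·R_Th + V_BE + (β+1)I_B·R_E, so I_B = (3.96 − 0.7) / (14.8 + 251×1.8) = 0.00699 mA.
I_C = β·I_B = 250×0.00699 = 1.75 mA, and I_E = (β+1)I_B = 1.75 mA.
V_CE = V_CC − I_C·R_C − I_E·R_E = 22 − 1.75×2.2 − 1.75×1.8 = 15 V.
V_CE = 15 V > 0.2 V confirms active-region operation.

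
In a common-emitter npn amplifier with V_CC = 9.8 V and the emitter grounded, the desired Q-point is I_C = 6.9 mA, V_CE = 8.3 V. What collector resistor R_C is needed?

Collector loop: V_CC = I_C·R_C + V_CE.
R_C = (V_CC − V_CE)/I_C = (9.8 − 8.3)/6.9 = 0.217 kΩ.

R_C ≈ 0.22 kΩ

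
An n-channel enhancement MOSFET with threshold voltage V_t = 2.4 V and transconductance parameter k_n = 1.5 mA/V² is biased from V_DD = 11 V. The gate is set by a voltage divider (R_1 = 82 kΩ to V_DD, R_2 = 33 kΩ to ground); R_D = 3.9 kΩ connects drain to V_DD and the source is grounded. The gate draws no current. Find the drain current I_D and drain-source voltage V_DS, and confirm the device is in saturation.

I_D ≈ 0.43 mA, V_DS ≈ 9.3 V

V_G = V_DD·R_2/(R_1+R_2) = 11×33/115 = 3.16 V. With the source grounded, V_GS = V_G = 3.16 V.
Assume saturation: I_D = (k_n/2)(V_GS − V_t)² = (1.5/2)×(3.16 − 2.4)² = 0.75×0.757² = 0.429 mA.
V_DS = V_DD − I_D·R_D = 11 − 0.429×3.9 = 9.33 V.
Saturation requires V_DS ≥ V_GS − V_t = 0.757 V; 9.33 ≥ 0.757 ✓.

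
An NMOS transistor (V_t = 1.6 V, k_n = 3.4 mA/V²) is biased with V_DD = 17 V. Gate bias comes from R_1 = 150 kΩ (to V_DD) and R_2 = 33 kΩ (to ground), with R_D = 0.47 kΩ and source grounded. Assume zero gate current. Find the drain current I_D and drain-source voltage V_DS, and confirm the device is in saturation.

V_G = V_DD·R_2/(R_1+R_2) = 17×33/183 = 3.07 V. With the source grounded, V_GS = V_G = 3.07 V.
Assume saturation: I_D = (k_n/2)(V_GS − V_t)² = (3.4/2)×(3.07 − 1.6)² = 1.7×1.47² = 3.65 mA.
V_DS = V_DD − I_D·R_D = 17 − 3.65×0.47 = 15.3 V.
Saturation requires V_DS ≥ V_GS − V_t = 1.47 V; 15.3 ≥ 1.47 ✓.

I_D ≈ 3.7 mA, V_DS ≈ 15 V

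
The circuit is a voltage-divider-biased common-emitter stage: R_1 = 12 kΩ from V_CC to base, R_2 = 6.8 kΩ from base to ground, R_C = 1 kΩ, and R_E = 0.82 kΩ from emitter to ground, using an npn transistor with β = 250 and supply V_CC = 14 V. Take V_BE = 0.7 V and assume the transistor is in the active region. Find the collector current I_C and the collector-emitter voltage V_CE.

Thevenize the base divider: V_Th = V_CC·R_2/(R_1+R_2) = 14×6.8/18.8 = 5.06 V, R_Th = R_1‖R_2 = 4.34 kΩ.
Base-emitter loop: V_Th = I_B·R_Th + V_BE + (β+1)I_B·R_E, so I_B = (5.06 − 0.7) / (4.34 + 251×0.82) = 0.0208 mA.
I_C = β·I_B = 250×0.0208 = 5.19 mA, and I_E = (β+1)I_B = 5.21 mA.
V_CE = V_CC − I_C·R_C − I_E·R_E = 14 − 5.19×1 − 5.21×0.82 = 4.54 V.
V_CE = 4.54 V > 0.2 V confirms active-region operation.

I_C ≈ 5.2 mA, V_CE ≈ 4.5 V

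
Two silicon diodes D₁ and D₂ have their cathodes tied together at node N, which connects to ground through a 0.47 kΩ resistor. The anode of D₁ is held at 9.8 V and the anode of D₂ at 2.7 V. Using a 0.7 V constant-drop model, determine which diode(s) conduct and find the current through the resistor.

Only D₁ conducts; I_R ≈ 19 mA

Assume both conduct. Then node N would need to be at both 9.8−0.7 = 9.1 V and 2.7−0.7 = 2 V, which is impossible.
Assume only D₁ conducts: V_N = 9.8 − 0.7 = 9.1 V, so I_R = 9.1/0.47 = 19.4 mA.
Check D₂: its anode-to-cathode voltage is 2.7 − 9.1 = -6.4 V < 0.7 V, so it is off. The assumption is consistent.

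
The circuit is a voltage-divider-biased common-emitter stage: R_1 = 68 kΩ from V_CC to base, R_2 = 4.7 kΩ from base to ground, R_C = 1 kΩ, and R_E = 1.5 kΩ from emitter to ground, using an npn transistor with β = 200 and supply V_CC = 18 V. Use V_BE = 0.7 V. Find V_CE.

V_CE ≈ 17 V

Thevenize the base divider: V_Th = V_CC·R_2/(R_1+R_2) = 18×4.7/72.7 = 1.16 V, R_Th = R_1‖R_2 = 4.4 kΩ.
Base-emitter loop: V_Th = I_B·R_Th + V_BE + (β+1)I_B·R_E, so I_B = (1.16 − 0.7) / (4.4 + 201×1.5) = 0.00152 mA.
I_C = β·I_B = 200×0.00152 = 0.303 mA, and I_E = (β+1)I_B = 0.305 mA.
V_CE = V_CC − I_C·R_C − I_E·R_E = 18 − 0.303×1 − 0.305×1.5 = 17.2 V.
V_CE = 17.2 V > 0.2 V confirms active-region operation.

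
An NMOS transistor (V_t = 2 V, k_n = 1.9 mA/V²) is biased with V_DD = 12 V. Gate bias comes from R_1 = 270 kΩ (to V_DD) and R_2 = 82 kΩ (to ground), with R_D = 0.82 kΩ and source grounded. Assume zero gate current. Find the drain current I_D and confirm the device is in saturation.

V_G = V_DD·R_2/(R_1+R_2) = 12×82/352 = 2.8 V. With the source grounded, V_GS = V_G = 2.8 V.
Assume saturation: I_D = (k_n/2)(V_GS − V_t)² = (1.9/2)×(2.8 − 2)² = 0.95×0.795² = 0.601 mA.
V_DS = V_DD − I_D·R_D = 12 − 0.601×0.82 = 11.5 V.
Saturation requires V_DS ≥ V_GS − V_t = 0.795 V; 11.5 ≥ 0.795 ✓.

I_D ≈ 0.6 mA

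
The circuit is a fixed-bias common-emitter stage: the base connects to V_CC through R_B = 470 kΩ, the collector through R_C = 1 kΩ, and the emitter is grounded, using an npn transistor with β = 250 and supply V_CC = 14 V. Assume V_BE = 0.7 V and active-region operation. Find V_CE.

Base loop: V_CC = I_B·R_B + V_BE, so I_B = (14 − 0.7)/470 kΩ = 0.0283 mA.
In the active region I_C = β·I_B = 250 × 0.0283 = 7.07 mA.
Collector loop: V_CE = V_CC − I_C·R_C = 14 − 7.07×1 = 6.93 V.
Since V_CE = 6.93 V > V_CE(sat) ≈ 0.2 V, the transistor is in the active region as assumed.

V_CE ≈ 6.9 V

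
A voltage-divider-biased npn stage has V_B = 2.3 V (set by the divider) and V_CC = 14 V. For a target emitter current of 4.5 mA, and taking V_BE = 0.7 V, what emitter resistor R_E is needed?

R_E ≈ 0.36 kΩ

V_E = V_B − V_BE = 2.3 − 0.7 = 1.6 V.
R_E = V_E / I_E = 1.6 / 4.5 = 0.356 kΩ.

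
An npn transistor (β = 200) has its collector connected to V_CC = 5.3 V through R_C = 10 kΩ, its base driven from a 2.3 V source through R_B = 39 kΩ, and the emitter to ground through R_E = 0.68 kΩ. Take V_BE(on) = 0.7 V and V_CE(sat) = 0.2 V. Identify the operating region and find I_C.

saturation; I_C ≈ 0.48 mA

Assume active: I_B = (2.3 − 0.7)/(39 + 201×0.68) = 0.00911 mA, I_C = β·I_B = 1.82 mA.
Then V_CE = 5.3 − 1.82×10 − 1.83×0.68 = -14.2 V < 0.2 V — the active assumption fails.
Re-solve with V_CE = 0.2 V. KCL at the emitter: V_E/R_E = (V_BB−0.7−V_E)/R_B + (V_CC−0.2−V_E)/R_C, giving V_E = 0.345 V.
I_C = (V_CC − 0.2 − V_E)/R_C = (5.1 − 0.345)/10 = 0.475 mA.
Check: I_B = (1.6 − 0.345)/39 = 0.0322 mA, and β·I_B = 6.43 mA > I_C, confirming saturation.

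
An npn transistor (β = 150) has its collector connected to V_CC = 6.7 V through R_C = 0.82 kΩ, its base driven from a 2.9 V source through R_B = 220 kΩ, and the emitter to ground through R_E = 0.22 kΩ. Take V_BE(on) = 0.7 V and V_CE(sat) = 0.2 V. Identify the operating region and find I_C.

active; I_C ≈ 1.3 mA

Assume active. Base-emitter loop: I_B = (V_BB − V_BE)/(R_B + (β+1)R_E) = (2.9 − 0.7)/(220 + 151×0.22) = 0.00869 mA.
I_C = β·I_B = 150×0.00869 = 1.3 mA.
V_CE = V_CC − I_C·R_C − I_E·R_E = 6.7 − 1.3×0.82 − 1.31×0.22 = 5.34 V > V_CE(sat), so the active-region assumption holds.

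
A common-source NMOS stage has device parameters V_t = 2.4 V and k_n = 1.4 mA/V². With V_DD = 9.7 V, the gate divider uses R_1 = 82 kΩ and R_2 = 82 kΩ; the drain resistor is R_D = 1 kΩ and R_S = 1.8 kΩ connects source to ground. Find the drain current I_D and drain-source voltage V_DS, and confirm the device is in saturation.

V_G = V_DD·R_2/(R_1+R_2) = 9.7×82/164 = 4.85 V.
Assume saturation: I_D = (k_n/2)(V_GS − V_t)² with V_GS = V_G − I_D·R_S = 4.85 − 1.8·I_D.
Substituting gives 2.27·I_D² − 7.17·I_D + 4.2 = 0, with roots I_D = 0.776 or 2.39 mA.
The root I_D = 2.39 mA gives V_GS = 0.553 V ≤ V_t, so take I_D = 0.776 mA.
Then V_GS = 3.45 V and V_DS = V_DD − I_D(R_D+R_S) = 9.7 − 0.776×2.8 = 7.53 V.
Saturation requires V_DS ≥ V_GS − V_t = 1.05 V; 7.53 ≥ 1.05 ✓.

I_D ≈ 0.78 mA, V_DS ≈ 7.5 V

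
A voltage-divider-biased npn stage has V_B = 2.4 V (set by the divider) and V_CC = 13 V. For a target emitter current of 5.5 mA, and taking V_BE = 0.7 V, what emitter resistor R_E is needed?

V_E = V_B − V_BE = 2.4 − 0.7 = 1.7 V.
R_E = V_E / I_E = 1.7 / 5.5 = 0.309 kΩ.

R_E ≈ 0.31 kΩ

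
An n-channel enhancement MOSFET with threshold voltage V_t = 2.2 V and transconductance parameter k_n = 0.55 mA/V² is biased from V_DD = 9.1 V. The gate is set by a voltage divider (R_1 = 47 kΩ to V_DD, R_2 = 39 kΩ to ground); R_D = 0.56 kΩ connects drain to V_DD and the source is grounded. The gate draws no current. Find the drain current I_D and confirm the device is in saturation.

V_G = V_DD·R_2/(R_1+R_2) = 9.1×39/86 = 4.13 V. With the source grounded, V_GS = V_G = 4.13 V.
Assume saturation: I_D = (k_n/2)(V_GS − V_t)² = (0.55/2)×(4.13 − 2.2)² = 0.275×1.93² = 1.02 mA.
V_DS = V_DD − I_D·R_D = 9.1 − 1.02×0.56 = 8.53 V.
Saturation requires V_DS ≥ V_GS − V_t = 1.93 V; 8.53 ≥ 1.93 ✓.

I_D ≈ 1 mA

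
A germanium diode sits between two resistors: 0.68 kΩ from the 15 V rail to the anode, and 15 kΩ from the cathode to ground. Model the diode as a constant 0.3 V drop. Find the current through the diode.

The two resistors are in series with the diode, so KVL gives 15 = I·0.68 + 0.3 + I·15.
I = (15 − 0.3) / (0.68 + 15) kΩ = 14.7 / 15.7 = 0.938 mA.

I ≈ 0.94 mA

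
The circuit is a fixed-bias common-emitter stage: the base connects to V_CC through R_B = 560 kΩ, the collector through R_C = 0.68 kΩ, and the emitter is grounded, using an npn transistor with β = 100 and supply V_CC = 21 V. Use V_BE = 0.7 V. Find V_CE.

V_CE ≈ 19 V

Base loop: V_CC = I_B·R_B + V_BE, so I_B = (21 − 0.7)/560 kΩ = 0.0363 mA.
In the active region I_C = β·I_B = 100 × 0.0363 = 3.63 mA.
Collector loop: V_CE = V_CC − I_C·R_C = 21 − 3.63×0.68 = 18.5 V.
Since V_CE = 18.5 V > V_CE(sat) ≈ 0.2 V, the transistor is in the active region as assumed.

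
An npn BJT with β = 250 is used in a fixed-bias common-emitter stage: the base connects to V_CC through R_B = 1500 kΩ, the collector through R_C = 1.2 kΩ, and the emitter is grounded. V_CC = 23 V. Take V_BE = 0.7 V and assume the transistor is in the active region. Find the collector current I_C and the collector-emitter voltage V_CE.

I_C ≈ 3.7 mA, V_CE ≈ 19 V

Base loop: V_CC = I_B·R_B + V_BE, so I_B = (23 − 0.7)/1500 kΩ = 0.0149 mA.
In the active region I_C = β·I_B = 250 × 0.0149 = 3.72 mA.
Collector loop: V_CE = V_CC − I_C·R_C = 23 − 3.72×1.2 = 18.5 V.
Since V_CE = 18.5 V > V_CE(sat) ≈ 0.2 V, the transistor is in the active region as assumed.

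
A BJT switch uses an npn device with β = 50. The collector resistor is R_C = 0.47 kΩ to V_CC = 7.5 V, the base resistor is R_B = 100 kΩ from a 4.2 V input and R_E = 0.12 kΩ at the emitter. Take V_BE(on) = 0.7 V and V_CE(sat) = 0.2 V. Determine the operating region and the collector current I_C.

active; I_C ≈ 1.6 mA

Assume active. Base-emitter loop: I_B = (V_BB − V_BE)/(R_B + (β+1)R_E) = (4.2 − 0.7)/(100 + 51×0.12) = 0.033 mA.
I_C = β·I_B = 50×0.033 = 1.65 mA.
V_CE = V_CC − I_C·R_C − I_E·R_E = 7.5 − 1.65×0.47 − 1.68×0.12 = 6.52 V > V_CE(sat), so the active-region assumption holds.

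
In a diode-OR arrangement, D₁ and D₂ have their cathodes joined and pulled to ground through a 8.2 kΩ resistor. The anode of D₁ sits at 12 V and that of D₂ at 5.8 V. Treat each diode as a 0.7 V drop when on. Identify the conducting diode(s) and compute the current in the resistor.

Assume both conduct. Then node N would need to be at both 12−0.7 = 11.3 V and 5.8−0.7 = 5.1 V, which is impossible.
Assume only D₁ conducts: V_N = 12 − 0.7 = 11.3 V, so I_R = 11.3/8.2 = 1.38 mA.
Check D₂: its anode-to-cathode voltage is 5.8 − 11.3 = -5.5 V < 0.7 V, so it is off. The assumption is consistent.

Only D₁ conducts; I_R ≈ 1.4 mA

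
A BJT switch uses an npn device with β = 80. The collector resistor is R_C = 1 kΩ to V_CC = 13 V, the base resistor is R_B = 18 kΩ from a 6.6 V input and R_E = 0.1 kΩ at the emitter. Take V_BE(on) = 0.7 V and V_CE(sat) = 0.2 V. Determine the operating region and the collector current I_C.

saturation; I_C ≈ 12 mA

Assume active: I_B = (6.6 − 0.7)/(18 + 81×0.1) = 0.226 mA, I_C = β·I_B = 18.1 mA.
Then V_CE = 13 − 18.1×1 − 18.3×0.1 = -6.92 V < 0.2 V — the active assumption fails.
Re-solve with V_CE = 0.2 V. KCL at the emitter: V_E/R_E = (V_BB−0.7−V_E)/R_B + (V_CC−0.2−V_E)/R_C, giving V_E = 1.19 V.
I_C = (V_CC − 0.2 − V_E)/R_C = (12.8 − 1.19)/1 = 11.6 mA.
Check: I_B = (5.9 − 1.19)/18 = 0.262 mA, and β·I_B = 20.9 mA > I_C, confirming saturation.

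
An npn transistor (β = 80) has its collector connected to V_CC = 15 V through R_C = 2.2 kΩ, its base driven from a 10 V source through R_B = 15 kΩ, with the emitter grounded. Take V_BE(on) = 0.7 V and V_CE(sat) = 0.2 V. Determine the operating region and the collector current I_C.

saturation; I_C ≈ 6.7 mA

Assume active: I_B = (10 − 0.7)/15 = 0.62 mA, giving I_C = β·I_B = 49.6 mA.
But then V_CE = 15 − 49.6×2.2 = -94.1 V < V_CE(sat) = 0.2 V — impossible in the active region.
So the transistor is saturated. With V_CE = 0.2 V, I_C = (V_CC − 0.2)/R_C = 14.8/2.2 = 6.73 mA.
Check: β·I_B = 49.6 mA > I_C = 6.73 mA, confirming saturation.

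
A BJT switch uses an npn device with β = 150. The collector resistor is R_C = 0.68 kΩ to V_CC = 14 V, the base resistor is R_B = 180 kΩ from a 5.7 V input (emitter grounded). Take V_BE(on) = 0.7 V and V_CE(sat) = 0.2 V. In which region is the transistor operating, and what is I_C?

active; I_C ≈ 4.2 mA

Assume active. Base-emitter loop: I_B = (V_BB − V_BE)/R_B = (5.7 − 0.7)/180 = 0.0278 mA.
I_C = β·I_B = 150×0.0278 = 4.17 mA.
V_CE = V_CC − I_C·R_C = 14 − 4.17×0.68 = 11.2 V > V_CE(sat), so the active-region assumption holds.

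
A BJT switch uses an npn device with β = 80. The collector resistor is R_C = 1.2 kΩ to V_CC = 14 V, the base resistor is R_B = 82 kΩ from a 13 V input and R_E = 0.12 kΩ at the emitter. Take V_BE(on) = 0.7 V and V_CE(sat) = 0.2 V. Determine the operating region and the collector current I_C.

saturation; I_C ≈ 10 mA

Assume active: I_B = (13 − 0.7)/(82 + 81×0.12) = 0.134 mA, I_C = β·I_B = 10.7 mA.
Then V_CE = 14 − 10.7×1.2 − 10.9×0.12 = -0.177 V < 0.2 V — the active assumption fails.
Re-solve with V_CE = 0.2 V. KCL at the emitter: V_E/R_E = (V_BB−0.7−V_E)/R_B + (V_CC−0.2−V_E)/R_C, giving V_E = 1.27 V.
I_C = (V_CC − 0.2 − V_E)/R_C = (13.8 − 1.27)/1.2 = 10.4 mA.
Check: I_B = (12.3 − 1.27)/82 = 0.135 mA, and β·I_B = 10.8 mA > I_C, confirming saturation.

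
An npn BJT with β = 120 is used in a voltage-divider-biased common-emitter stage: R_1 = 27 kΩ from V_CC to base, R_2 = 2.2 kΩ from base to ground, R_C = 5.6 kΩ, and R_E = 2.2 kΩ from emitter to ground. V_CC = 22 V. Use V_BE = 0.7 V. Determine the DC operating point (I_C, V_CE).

Thevenize the base divider: V_Th = V_CC·R_2/(R_1+R_2) = 22×2.2/29.2 = 1.66 V, R_Th = R_1‖R_2 = 2.03 kΩ.
Base-emitter loop: V_Th = I_B·R_Th + V_BE + (β+1)I_B·R_E, so I_B = (1.66 − 0.7) / (2.03 + 121×2.2) = 0.00357 mA.
I_C = β·I_B = 120×0.00357 = 0.428 mA, and I_E = (β+1)I_B = 0.432 mA.
V_CE = V_CC − I_C·R_C − I_E·R_E = 22 − 0.428×5.6 − 0.432×2.2 = 18.7 V.
V_CE = 18.7 V > 0.2 V confirms active-region operation.

I_C ≈ 0.43 mA, V_CE ≈ 19 V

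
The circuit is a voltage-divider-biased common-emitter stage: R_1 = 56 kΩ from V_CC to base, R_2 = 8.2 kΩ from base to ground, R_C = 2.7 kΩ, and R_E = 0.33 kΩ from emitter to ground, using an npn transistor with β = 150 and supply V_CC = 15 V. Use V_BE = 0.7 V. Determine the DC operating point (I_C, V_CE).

Thevenize the base divider: V_Th = V_CC·R_2/(R_1+R_2) = 15×8.2/64.2 = 1.92 V, R_Th = R_1‖R_2 = 7.15 kΩ.
Base-emitter loop: V_Th = I_B·R_Th + V_BE + (β+1)I_B·R_E, so I_B = (1.92 − 0.7) / (7.15 + 151×0.33) = 0.0213 mA.
I_C = β·I_B = 150×0.0213 = 3.2 mA, and I_E = (β+1)I_B = 3.22 mA.
V_CE = V_CC − I_C·R_C − I_E·R_E = 15 − 3.2×2.7 − 3.22×0.33 = 5.29 V.
V_CE = 5.29 V > 0.2 V confirms active-region operation.

I_C ≈ 3.2 mA, V_CE ≈ 5.3 V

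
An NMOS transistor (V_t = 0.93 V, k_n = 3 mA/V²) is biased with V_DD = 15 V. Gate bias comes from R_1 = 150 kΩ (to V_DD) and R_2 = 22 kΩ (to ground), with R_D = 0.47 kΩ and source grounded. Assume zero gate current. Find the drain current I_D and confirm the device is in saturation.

V_G = V_DD·R_2/(R_1+R_2) = 15×22/172 = 1.92 V. With the source grounded, V_GS = V_G = 1.92 V.
Assume saturation: I_D = (k_n/2)(V_GS − V_t)² = (3/2)×(1.92 − 0.93)² = 1.5×0.989² = 1.47 mA.
V_DS = V_DD − I_D·R_D = 15 − 1.47×0.47 = 14.3 V.
Saturation requires V_DS ≥ V_GS − V_t = 0.989 V; 14.3 ≥ 0.989 ✓.

I_D ≈ 1.5 mA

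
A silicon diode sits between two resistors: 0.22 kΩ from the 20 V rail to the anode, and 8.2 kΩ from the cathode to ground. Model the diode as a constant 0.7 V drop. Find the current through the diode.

I ≈ 2.3 mA

The two resistors are in series with the diode, so KVL gives 20 = I·0.22 + 0.7 + I·8.2.
I = (20 − 0.7) / (0.22 + 8.2) kΩ = 19.3 / 8.42 = 2.29 mA.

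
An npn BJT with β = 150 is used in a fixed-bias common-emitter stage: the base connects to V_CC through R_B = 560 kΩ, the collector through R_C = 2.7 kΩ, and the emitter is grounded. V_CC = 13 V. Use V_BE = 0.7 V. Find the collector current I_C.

I_C ≈ 3.3 mA

Base loop: V_CC = I_B·R_B + V_BE, so I_B = (13 − 0.7)/560 kΩ = 0.022 mA.
In the active region I_C = β·I_B = 150 × 0.022 = 3.29 mA.
Collector loop: V_CE = V_CC − I_C·R_C = 13 − 3.29×2.7 = 4.1 V.
Since V_CE = 4.1 V > V_CE(sat) ≈ 0.2 V, the transistor is in the active region as assumed.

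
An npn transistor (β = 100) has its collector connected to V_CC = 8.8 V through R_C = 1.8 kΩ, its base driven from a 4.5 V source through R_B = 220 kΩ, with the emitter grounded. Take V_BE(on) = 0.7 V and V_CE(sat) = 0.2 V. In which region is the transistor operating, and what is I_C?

Assume active. Base-emitter loop: I_B = (V_BB − V_BE)/R_B = (4.5 − 0.7)/220 = 0.0173 mA.
I_C = β·I_B = 100×0.0173 = 1.73 mA.
V_CE = V_CC − I_C·R_C = 8.8 − 1.73×1.8 = 5.69 V > V_CE(sat), so the active-region assumption holds.

active; I_C ≈ 1.7 mA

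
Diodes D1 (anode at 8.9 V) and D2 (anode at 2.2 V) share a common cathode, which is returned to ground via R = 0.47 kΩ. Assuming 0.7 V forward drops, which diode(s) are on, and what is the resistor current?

Assume both conduct. Then node N would need to be at both 8.9−0.7 = 8.2 V and 2.2−0.7 = 1.5 V, which is impossible.
Assume only D1 conducts: V_N = 8.9 − 0.7 = 8.2 V, so I_R = 8.2/0.47 = 17.4 mA.
Check D2: its anode-to-cathode voltage is 2.2 − 8.2 = -6 V < 0.7 V, so it is off. The assumption is consistent.

Only D1 conducts; I_R ≈ 17 mA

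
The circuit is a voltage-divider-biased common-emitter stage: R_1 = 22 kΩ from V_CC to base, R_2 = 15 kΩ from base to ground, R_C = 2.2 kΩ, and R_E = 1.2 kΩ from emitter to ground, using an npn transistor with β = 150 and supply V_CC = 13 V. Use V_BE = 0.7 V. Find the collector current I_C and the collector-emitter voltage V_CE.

I_C ≈ 3.6 mA, V_CE ≈ 0.71 V

Thevenize the base divider: V_Th = V_CC·R_2/(R_1+R_2) = 13×15/37 = 5.27 V, R_Th = R_1‖R_2 = 8.92 kΩ.
Base-emitter loop: V_Th = I_B·R_Th + V_BE + (β+1)I_B·R_E, so I_B = (5.27 − 0.7) / (8.92 + 151×1.2) = 0.024 mA.
I_C = β·I_B = 150×0.024 = 3.61 mA, and I_E = (β+1)I_B = 3.63 mA.
V_CE = V_CC − I_C·R_C − I_E·R_E = 13 − 3.61×2.2 − 3.63×1.2 = 0.711 V.
V_CE = 0.711 V > 0.2 V confirms active-region operation.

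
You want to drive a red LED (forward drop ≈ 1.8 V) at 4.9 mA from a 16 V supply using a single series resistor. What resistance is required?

R ≈ 2.9 kΩ

The resistor drops V_S − V_D = 16 − 1.8 = 14.2 V at 4.9 mA.
R = 14.2 V / 4.9 mA = 2.9 kΩ.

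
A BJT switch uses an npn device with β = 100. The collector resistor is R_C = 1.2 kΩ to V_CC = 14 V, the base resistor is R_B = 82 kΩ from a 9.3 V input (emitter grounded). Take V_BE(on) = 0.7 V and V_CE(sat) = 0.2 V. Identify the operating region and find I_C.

active; I_C ≈ 10 mA

Assume active. Base-emitter loop: I_B = (V_BB − V_BE)/R_B = (9.3 − 0.7)/82 = 0.105 mA.
I_C = β·I_B = 100×0.105 = 10.5 mA.
V_CE = V_CC − I_C·R_C = 14 − 10.5×1.2 = 1.41 V > V_CE(sat), so the active-region assumption holds.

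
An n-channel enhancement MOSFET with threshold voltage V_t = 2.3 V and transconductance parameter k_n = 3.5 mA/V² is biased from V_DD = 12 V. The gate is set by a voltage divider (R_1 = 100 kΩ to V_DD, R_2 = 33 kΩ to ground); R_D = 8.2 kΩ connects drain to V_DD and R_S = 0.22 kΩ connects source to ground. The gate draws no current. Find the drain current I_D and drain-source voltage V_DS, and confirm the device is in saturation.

V_G = V_DD·R_2/(R_1+R_2) = 12×33/133 = 2.98 V.
Assume saturation: I_D = (k_n/2)(V_GS − V_t)² with V_GS = V_G − I_D·R_S = 2.98 − 0.22·I_D.
Substituting gives 0.0847·I_D² − 1.52·I_D + 0.803 = 0, with roots I_D = 0.544 or 17.4 mA.
The root I_D = 17.4 mA gives V_GS = -0.855 V ≤ V_t, so take I_D = 0.544 mA.
Then V_GS = 2.86 V and V_DS = V_DD − I_D(R_D+R_S) = 12 − 0.544×8.42 = 7.42 V.
Saturation requires V_DS ≥ V_GS − V_t = 0.558 V; 7.42 ≥ 0.558 ✓.

I_D ≈ 0.54 mA, V_DS ≈ 7.4 V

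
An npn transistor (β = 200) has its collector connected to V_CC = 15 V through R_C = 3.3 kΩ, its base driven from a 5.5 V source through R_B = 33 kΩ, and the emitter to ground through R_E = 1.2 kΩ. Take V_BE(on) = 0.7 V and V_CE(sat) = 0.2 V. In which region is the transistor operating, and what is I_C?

Assume active: I_B = (5.5 − 0.7)/(33 + 201×1.2) = 0.0175 mA, I_C = β·I_B = 3.5 mA.
Then V_CE = 15 − 3.5×3.3 − 3.52×1.2 = -0.776 V < 0.2 V — the active assumption fails.
Re-solve with V_CE = 0.2 V. KCL at the emitter: V_E/R_E = (V_BB−0.7−V_E)/R_B + (V_CC−0.2−V_E)/R_C, giving V_E = 3.97 V.
I_C = (V_CC − 0.2 − V_E)/R_C = (14.8 − 3.97)/3.3 = 3.28 mA.
Check: I_B = (4.8 − 3.97)/33 = 0.0252 mA, and β·I_B = 5.04 mA > I_C, confirming saturation.

saturation; I_C ≈ 3.3 mA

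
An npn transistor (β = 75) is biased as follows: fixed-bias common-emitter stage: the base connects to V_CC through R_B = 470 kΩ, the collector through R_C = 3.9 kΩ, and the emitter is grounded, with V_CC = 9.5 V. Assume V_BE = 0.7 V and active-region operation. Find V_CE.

V_CE ≈ 4 V

Base loop: V_CC = I_B·R_B + V_BE, so I_B = (9.5 − 0.7)/470 kΩ = 0.0187 mA.
In the active region I_C = β·I_B = 75 × 0.0187 = 1.4 mA.
Collector loop: V_CE = V_CC − I_C·R_C = 9.5 − 1.4×3.9 = 4.02 V.
Since V_CE = 4.02 V > V_CE(sat) ≈ 0.2 V, the transistor is in the active region as assumed.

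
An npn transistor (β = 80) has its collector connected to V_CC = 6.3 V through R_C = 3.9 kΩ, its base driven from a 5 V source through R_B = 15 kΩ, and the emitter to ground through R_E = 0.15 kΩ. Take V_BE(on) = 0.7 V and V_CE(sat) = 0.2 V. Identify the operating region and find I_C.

Assume active: I_B = (5 − 0.7)/(15 + 81×0.15) = 0.158 mA, I_C = β·I_B = 12.7 mA.
Then V_CE = 6.3 − 12.7×3.9 − 12.8×0.15 = -45 V < 0.2 V — the active assumption fails.
Re-solve with V_CE = 0.2 V. KCL at the emitter: V_E/R_E = (V_BB−0.7−V_E)/R_B + (V_CC−0.2−V_E)/R_C, giving V_E = 0.265 V.
I_C = (V_CC − 0.2 − V_E)/R_C = (6.1 − 0.265)/3.9 = 1.5 mA.
Check: I_B = (4.3 − 0.265)/15 = 0.269 mA, and β·I_B = 21.5 mA > I_C, confirming saturation.

saturation; I_C ≈ 1.5 mA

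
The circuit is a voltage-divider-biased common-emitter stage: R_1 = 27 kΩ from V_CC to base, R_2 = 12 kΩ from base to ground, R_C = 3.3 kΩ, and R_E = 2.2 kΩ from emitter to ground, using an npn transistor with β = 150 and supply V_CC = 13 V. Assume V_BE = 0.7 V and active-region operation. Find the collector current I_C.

I_C ≈ 1.5 mA

Thevenize the base divider: V_Th = V_CC·R_2/(R_1+R_2) = 13×12/39 = 4 V, R_Th = R_1‖R_2 = 8.31 kΩ.
Base-emitter loop: V_Th = I_B·R_Th + V_BE + (β+1)I_B·R_E, so I_B = (4 − 0.7) / (8.31 + 151×2.2) = 0.00969 mA.
I_C = β·I_B = 150×0.00969 = 1.45 mA, and I_E = (β+1)I_B = 1.46 mA.
V_CE = V_CC − I_C·R_C − I_E·R_E = 13 − 1.45×3.3 − 1.46×2.2 = 4.98 V.
V_CE = 4.98 V > 0.2 V confirms active-region operation.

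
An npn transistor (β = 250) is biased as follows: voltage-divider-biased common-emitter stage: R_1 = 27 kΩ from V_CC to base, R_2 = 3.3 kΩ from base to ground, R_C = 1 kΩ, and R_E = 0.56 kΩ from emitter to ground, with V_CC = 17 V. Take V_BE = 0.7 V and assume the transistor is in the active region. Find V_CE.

Thevenize the base divider: V_Th = V_CC·R_2/(R_1+R_2) = 17×3.3/30.3 = 1.85 V, R_Th = R_1‖R_2 = 2.94 kΩ.
Base-emitter loop: V_Th = I_B·R_Th + V_BE + (β+1)I_B·R_E, so I_B = (1.85 − 0.7) / (2.94 + 251×0.56) = 0.00802 mA.
I_C = β·I_B = 250×0.00802 = 2.01 mA, and I_E = (β+1)I_B = 2.01 mA.
V_CE = V_CC − I_C·R_C − I_E·R_E = 17 − 2.01×1 − 2.01×0.56 = 13.9 V.
V_CE = 13.9 V > 0.2 V confirms active-region operation.

V_CE ≈ 14 V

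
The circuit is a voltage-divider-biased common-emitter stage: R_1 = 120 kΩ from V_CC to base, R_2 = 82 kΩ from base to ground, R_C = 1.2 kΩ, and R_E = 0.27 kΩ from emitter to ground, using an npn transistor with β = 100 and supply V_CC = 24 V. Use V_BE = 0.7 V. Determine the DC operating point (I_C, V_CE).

I_C ≈ 12 mA, V_CE ≈ 6.5 V

Thevenize the base divider: V_Th = V_CC·R_2/(R_1+R_2) = 24×82/202 = 9.74 V, R_Th = R_1‖R_2 = 48.7 kΩ.
Base-emitter loop: V_Th = I_B·R_Th + V_BE + (β+1)I_B·R_E, so I_B = (9.74 − 0.7) / (48.7 + 101×0.27) = 0.119 mA.
I_C = β·I_B = 100×0.119 = 11.9 mA, and I_E = (β+1)I_B = 12 mA.
V_CE = V_CC − I_C·R_C − I_E·R_E = 24 − 11.9×1.2 − 12×0.27 = 6.47 V.
V_CE = 6.47 V > 0.2 V confirms active-region operation.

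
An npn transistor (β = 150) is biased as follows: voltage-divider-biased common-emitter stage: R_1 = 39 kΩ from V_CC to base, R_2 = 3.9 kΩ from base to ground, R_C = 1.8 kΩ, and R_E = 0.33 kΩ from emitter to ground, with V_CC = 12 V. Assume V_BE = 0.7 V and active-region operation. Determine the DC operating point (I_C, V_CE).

I_C ≈ 1.1 mA, V_CE ≈ 9.7 V

Thevenize the base divider: V_Th = V_CC·R_2/(R_1+R_2) = 12×3.9/42.9 = 1.09 V, R_Th = R_1‖R_2 = 3.55 kΩ.
Base-emitter loop: V_Th = I_B·R_Th + V_BE + (β+1)I_B·R_E, so I_B = (1.09 − 0.7) / (3.55 + 151×0.33) = 0.00732 mA.
I_C = β·I_B = 150×0.00732 = 1.1 mA, and I_E = (β+1)I_B = 1.11 mA.
V_CE = V_CC − I_C·R_C − I_E·R_E = 12 − 1.1×1.8 − 1.11×0.33 = 9.66 V.
V_CE = 9.66 V > 0.2 V confirms active-region operation.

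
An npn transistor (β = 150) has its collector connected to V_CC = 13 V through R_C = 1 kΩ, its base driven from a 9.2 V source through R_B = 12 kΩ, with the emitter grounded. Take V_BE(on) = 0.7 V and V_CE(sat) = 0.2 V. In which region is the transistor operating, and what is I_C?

saturation; I_C ≈ 13 mA

Assume active: I_B = (9.2 − 0.7)/12 = 0.708 mA, giving I_C = β·I_B = 106 mA.
But then V_CE = 13 − 106×1 = -93.2 V < V_CE(sat) = 0.2 V — impossible in the active region.
So the transistor is saturated. With V_CE = 0.2 V, I_C = (V_CC − 0.2)/R_C = 12.8/1 = 12.8 mA.
Check: β·I_B = 106 mA > I_C = 12.8 mA, confirming saturation.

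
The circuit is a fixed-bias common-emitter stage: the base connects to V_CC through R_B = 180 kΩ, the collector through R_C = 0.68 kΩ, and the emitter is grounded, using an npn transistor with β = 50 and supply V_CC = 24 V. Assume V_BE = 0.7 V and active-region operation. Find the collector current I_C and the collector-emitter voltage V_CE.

Base loop: V_CC = I_B·R_B + V_BE, so I_B = (24 − 0.7)/180 kΩ = 0.129 mA.
In the active region I_C = β·I_B = 50 × 0.129 = 6.47 mA.
Collector loop: V_CE = V_CC − I_C·R_C = 24 − 6.47×0.68 = 19.6 V.
Since V_CE = 19.6 V > V_CE(sat) ≈ 0.2 V, the transistor is in the active region as assumed.

I_C ≈ 6.5 mA, V_CE ≈ 20 V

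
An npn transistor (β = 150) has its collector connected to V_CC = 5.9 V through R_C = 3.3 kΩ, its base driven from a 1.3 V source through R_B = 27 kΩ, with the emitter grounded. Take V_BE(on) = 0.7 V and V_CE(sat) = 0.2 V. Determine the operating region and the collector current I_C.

saturation; I_C ≈ 1.7 mA

Assume active: I_B = (1.3 − 0.7)/27 = 0.0222 mA, giving I_C = β·I_B = 3.33 mA.
But then V_CE = 5.9 − 3.33×3.3 = -5.1 V < V_CE(sat) = 0.2 V — impossible in the active region.
So the transistor is saturated. With V_CE = 0.2 V, I_C = (V_CC − 0.2)/R_C = 5.7/3.3 = 1.73 mA.
Check: β·I_B = 3.33 mA > I_C = 1.73 mA, confirming saturation.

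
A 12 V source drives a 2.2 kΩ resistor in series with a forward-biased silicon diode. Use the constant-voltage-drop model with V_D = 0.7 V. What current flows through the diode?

KVL around the loop: 12 = V_D + I·R = 0.7 + I × 2.2 kΩ.
So I = (12 − 0.7) / 2.2 kΩ = 11.3 / 2.2 = 5.14 mA.

I ≈ 5.1 mA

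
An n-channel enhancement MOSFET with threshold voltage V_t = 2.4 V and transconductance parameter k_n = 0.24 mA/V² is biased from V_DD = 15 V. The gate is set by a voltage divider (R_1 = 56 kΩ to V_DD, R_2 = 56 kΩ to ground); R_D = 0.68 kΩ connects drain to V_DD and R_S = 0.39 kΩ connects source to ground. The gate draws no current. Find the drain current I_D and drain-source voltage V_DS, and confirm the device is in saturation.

V_G = V_DD·R_2/(R_1+R_2) = 15×56/112 = 7.5 V.
Assume saturation: I_D = (k_n/2)(V_GS − V_t)² with V_GS = V_G − I_D·R_S = 7.5 − 0.39·I_D.
Substituting gives 0.0183·I_D² − 1.48·I_D + 3.12 = 0, with roots I_D = 2.17 or 78.8 mA.
The root I_D = 78.8 mA gives V_GS = -23.2 V ≤ V_t, so take I_D = 2.17 mA.
Then V_GS = 6.65 V and V_DS = V_DD − I_D(R_D+R_S) = 15 − 2.17×1.07 = 12.7 V.
Saturation requires V_DS ≥ V_GS − V_t = 4.25 V; 12.7 ≥ 4.25 ✓.

I_D ≈ 2.2 mA, V_DS ≈ 13 V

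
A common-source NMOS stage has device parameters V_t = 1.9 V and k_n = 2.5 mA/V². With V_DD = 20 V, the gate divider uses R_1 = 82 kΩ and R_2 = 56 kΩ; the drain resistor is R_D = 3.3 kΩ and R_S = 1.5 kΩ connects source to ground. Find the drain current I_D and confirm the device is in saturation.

I_D ≈ 3.1 mA

V_G = V_DD·R_2/(R_1+R_2) = 20×56/138 = 8.12 V.
Assume saturation: I_D = (k_n/2)(V_GS − V_t)² with V_GS = V_G − I_D·R_S = 8.12 − 1.5·I_D.
Substituting gives 2.81·I_D² − 24.3·I_D + 48.3 = 0, with roots I_D = 3.09 or 5.55 mA.
The root I_D = 5.55 mA gives V_GS = -0.207 V ≤ V_t, so take I_D = 3.09 mA.
Then V_GS = 3.47 V and V_DS = V_DD − I_D(R_D+R_S) = 20 − 3.09×4.8 = 5.14 V.
Saturation requires V_DS ≥ V_GS − V_t = 1.57 V; 5.14 ≥ 1.57 ✓.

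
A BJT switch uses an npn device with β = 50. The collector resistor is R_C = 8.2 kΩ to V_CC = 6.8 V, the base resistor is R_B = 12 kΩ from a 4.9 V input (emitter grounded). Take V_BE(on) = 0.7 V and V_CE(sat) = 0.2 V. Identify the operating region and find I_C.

Assume active: I_B = (4.9 − 0.7)/12 = 0.35 mA, giving I_C = β·I_B = 17.5 mA.
But then V_CE = 6.8 − 17.5×8.2 = -137 V < V_CE(sat) = 0.2 V — impossible in the active region.
So the transistor is saturated. With V_CE = 0.2 V, I_C = (V_CC − 0.2)/R_C = 6.6/8.2 = 0.805 mA.
Check: β·I_B = 17.5 mA > I_C = 0.805 mA, confirming saturation.

saturation; I_C ≈ 0.8 mA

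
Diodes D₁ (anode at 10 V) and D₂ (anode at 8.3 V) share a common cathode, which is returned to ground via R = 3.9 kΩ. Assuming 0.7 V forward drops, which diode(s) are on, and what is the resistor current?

Only D₁ conducts; I_R ≈ 2.4 mA

Assume both conduct. Then node N would need to be at both 10−0.7 = 9.3 V and 8.3−0.7 = 7.6 V, which is impossible.
Assume only D₁ conducts: V_N = 10 − 0.7 = 9.3 V, so I_R = 9.3/3.9 = 2.38 mA.
Check D₂: its anode-to-cathode voltage is 8.3 − 9.3 = -1 V < 0.7 V, so it is off. The assumption is consistent.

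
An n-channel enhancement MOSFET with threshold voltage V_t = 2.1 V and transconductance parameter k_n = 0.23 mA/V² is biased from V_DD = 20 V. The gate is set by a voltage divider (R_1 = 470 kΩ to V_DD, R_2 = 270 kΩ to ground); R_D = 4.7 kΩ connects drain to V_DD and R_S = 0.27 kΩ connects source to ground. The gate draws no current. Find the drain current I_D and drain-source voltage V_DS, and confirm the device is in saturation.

V_G = V_DD·R_2/(R_1+R_2) = 20×270/740 = 7.3 V.
Assume saturation: I_D = (k_n/2)(V_GS − V_t)² with V_GS = V_G − I_D·R_S = 7.3 − 0.27·I_D.
Substituting gives 0.00838·I_D² − 1.32·I_D + 3.11 = 0, with roots I_D = 2.38 or 155 mA.
The root I_D = 155 mA gives V_GS = -34.7 V ≤ V_t, so take I_D = 2.38 mA.
Then V_GS = 6.65 V and V_DS = V_DD − I_D(R_D+R_S) = 20 − 2.38×4.97 = 8.15 V.
Saturation requires V_DS ≥ V_GS − V_t = 4.55 V; 8.15 ≥ 4.55 ✓.

I_D ≈ 2.4 mA, V_DS ≈ 8.1 V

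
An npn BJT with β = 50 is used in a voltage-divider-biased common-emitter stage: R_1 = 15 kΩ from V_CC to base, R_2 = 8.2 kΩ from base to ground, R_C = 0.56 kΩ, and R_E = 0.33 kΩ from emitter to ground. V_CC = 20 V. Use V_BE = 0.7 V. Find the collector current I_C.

I_C ≈ 14 mA

Thevenize the base divider: V_Th = V_CC·R_2/(R_1+R_2) = 20×8.2/23.2 = 7.07 V, R_Th = R_1‖R_2 = 5.3 kΩ.
Base-emitter loop: V_Th = I_B·R_Th + V_BE + (β+1)I_B·R_E, so I_B = (7.07 − 0.7) / (5.3 + 51×0.33) = 0.288 mA.
I_C = β·I_B = 50×0.288 = 14.4 mA, and I_E = (β+1)I_B = 14.7 mA.
V_CE = V_CC − I_C·R_C − I_E·R_E = 20 − 14.4×0.56 − 14.7×0.33 = 7.1 V.
V_CE = 7.1 V > 0.2 V confirms active-region operation.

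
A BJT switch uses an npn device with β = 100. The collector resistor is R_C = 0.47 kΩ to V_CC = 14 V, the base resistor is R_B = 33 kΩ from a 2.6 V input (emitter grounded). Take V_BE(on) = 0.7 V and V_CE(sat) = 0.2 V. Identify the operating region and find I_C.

active; I_C ≈ 5.8 mA

Assume active. Base-emitter loop: I_B = (V_BB − V_BE)/R_B = (2.6 − 0.7)/33 = 0.0576 mA.
I_C = β·I_B = 100×0.0576 = 5.76 mA.
V_CE = V_CC − I_C·R_C = 14 − 5.76×0.47 = 11.3 V > V_CE(sat), so the active-region assumption holds.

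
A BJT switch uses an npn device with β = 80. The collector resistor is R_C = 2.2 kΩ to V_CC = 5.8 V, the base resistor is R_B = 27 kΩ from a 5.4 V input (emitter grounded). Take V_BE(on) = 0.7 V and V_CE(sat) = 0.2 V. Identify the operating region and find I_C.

Assume active: I_B = (5.4 − 0.7)/27 = 0.174 mA, giving I_C = β·I_B = 13.9 mA.
But then V_CE = 5.8 − 13.9×2.2 = -24.8 V < V_CE(sat) = 0.2 V — impossible in the active region.
So the transistor is saturated. With V_CE = 0.2 V, I_C = (V_CC − 0.2)/R_C = 5.6/2.2 = 2.55 mA.
Check: β·I_B = 13.9 mA > I_C = 2.55 mA, confirming saturation.

saturation; I_C ≈ 2.5 mA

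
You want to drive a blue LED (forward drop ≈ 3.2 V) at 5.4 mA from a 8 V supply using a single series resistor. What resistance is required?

R ≈ 0.89 kΩ

The resistor drops V_S − V_D = 8 − 3.2 = 4.8 V at 5.4 mA.
R = 4.8 V / 5.4 mA = 0.889 kΩ.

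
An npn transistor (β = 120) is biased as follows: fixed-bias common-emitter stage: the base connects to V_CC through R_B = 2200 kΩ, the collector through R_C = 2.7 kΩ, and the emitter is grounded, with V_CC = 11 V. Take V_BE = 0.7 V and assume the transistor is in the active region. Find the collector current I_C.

Base loop: V_CC = I_B·R_B + V_BE, so I_B = (11 − 0.7)/2200 kΩ = 0.00468 mA.
In the active region I_C = β·I_B = 120 × 0.00468 = 0.562 mA.
Collector loop: V_CE = V_CC − I_C·R_C = 11 − 0.562×2.7 = 9.48 V.
Since V_CE = 9.48 V > V_CE(sat) ≈ 0.2 V, the transistor is in the active region as assumed.

I_C ≈ 0.56 mA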